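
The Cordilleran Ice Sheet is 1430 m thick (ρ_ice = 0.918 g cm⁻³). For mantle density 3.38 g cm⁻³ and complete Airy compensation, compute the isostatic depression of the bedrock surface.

By Archimedes' principle applied to the lithosphere: the ice load ρ_ice t is balanced by mantle displaced below, ρ_m s.
s = t ρ_ice / ρ_m = 1430 m × 0.918/3.38 = 388 m.

388 m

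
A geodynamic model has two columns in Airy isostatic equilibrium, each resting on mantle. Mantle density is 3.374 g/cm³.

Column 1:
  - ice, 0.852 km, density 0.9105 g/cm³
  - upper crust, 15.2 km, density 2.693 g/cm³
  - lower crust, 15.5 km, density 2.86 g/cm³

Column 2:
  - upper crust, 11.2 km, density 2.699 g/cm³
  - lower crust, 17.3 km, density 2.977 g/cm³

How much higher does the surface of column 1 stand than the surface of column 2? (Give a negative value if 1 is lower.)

For any compensation level in the mantle, the mantle terms cancel and isostasy reduces to e = (Σt_1 − Σt_2) − (Σ(ρt)_1 − Σ(ρt)_2) / ρ_m.
Σt_1 = 31.552 km; Σt_2 = 28.5 km; Σ(ρt)_1 = 86.039346; Σ(ρt)_2 = 81.7309 (in km·g/cm³).
e = (31.552 − 28.5) − (86.039346 − 81.7309) / 3.374 = 1.78 km.

1.78 km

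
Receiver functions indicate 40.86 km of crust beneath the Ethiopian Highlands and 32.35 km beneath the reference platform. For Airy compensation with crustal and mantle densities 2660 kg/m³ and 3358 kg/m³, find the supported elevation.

1.77 km

Excess crust Δ = 40.86 km − 32.35 km = 8.51 km, split between elevation h and root r with h + r = Δ.
Airy balance ρ_c h = (ρ_m − ρ_c) r gives r = h ρ_c/(ρ_m − ρ_c), so h (1 + ρ_c/(ρ_m − ρ_c)) = Δ, i.e. h = Δ (ρ_m − ρ_c)/ρ_m.
h = 8.51 km × 698/3358 = 1.77 km.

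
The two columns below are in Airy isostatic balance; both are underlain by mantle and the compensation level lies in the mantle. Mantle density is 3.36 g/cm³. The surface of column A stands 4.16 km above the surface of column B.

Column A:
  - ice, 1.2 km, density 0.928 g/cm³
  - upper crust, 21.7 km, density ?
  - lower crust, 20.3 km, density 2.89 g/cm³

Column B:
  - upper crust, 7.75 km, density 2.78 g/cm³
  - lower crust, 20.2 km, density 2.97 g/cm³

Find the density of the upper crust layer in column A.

Take the compensation level at the base of the deeper column (depth z_c below the surface of column A) and equate Σ ρ_i t_i down to z_c; mantle fills any gap and the z_c terms cancel.
Column A: 1.2×0.928 + 21.7×ρ + 20.3×2.89 + (z_c − 43.2)×3.36
Column B: 4.16×0 + 7.75×2.78 + 20.2×2.97 + (z_c − 4.16 − 27.95)×3.36
The z_c×3.36 term appears on both sides and cancels. Collect the known terms of each column as K = Σ(ρt)_known − 3.36 × (depth of known layers): K_A = 59.7806 − 3.36×43.2 = −85.3714; K_B = 81.539 − 3.36×(4.16 + 27.95) = −26.3506.
Balance: K_A + 21.7×ρ = K_B, so ρ = (K_B − K_A)/21.7 = 59.0208/21.7 = 2.72 g/cm³.

2.72 g/cm³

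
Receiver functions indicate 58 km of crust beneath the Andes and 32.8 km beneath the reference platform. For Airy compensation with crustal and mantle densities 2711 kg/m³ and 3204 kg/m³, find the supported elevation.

3.88 km

Excess crust Δ = 58 km − 32.8 km = 25.2 km, split between elevation h and root r with h + r = Δ.
Airy balance ρ_c h = (ρ_m − ρ_c) r gives r = h ρ_c/(ρ_m − ρ_c), so h (1 + ρ_c/(ρ_m − ρ_c)) = Δ, i.e. h = Δ (ρ_m − ρ_c)/ρ_m.
h = 25.2 km × 493/3204 = 3.88 km.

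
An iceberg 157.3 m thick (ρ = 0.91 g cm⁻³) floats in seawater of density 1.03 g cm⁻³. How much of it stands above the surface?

Floating equilibrium: submerged depth d = t ρ_obj/ρ_fluid = 157.3 m × 0.91/1.03 = 139 m.
Freeboard = t − d = 157.3 m − 139 m = 18.3 m.

18.3 m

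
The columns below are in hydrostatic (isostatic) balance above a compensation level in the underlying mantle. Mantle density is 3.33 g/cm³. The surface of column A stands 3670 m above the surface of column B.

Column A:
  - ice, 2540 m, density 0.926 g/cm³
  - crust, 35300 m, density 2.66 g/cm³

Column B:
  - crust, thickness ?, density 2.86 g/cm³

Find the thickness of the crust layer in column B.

Take the compensation level at the base of the deeper column (depth z_c below the surface of column A) and equate Σ ρ_i t_i down to z_c; mantle fills any gap and the z_c terms cancel.
Column A: 2540×0.926 + 35300×2.66 + (z_c − 37840)×3.33
Column B: 3670×0 + x×2.86 + (z_c − 3670 − 0 − x)×3.33
The z_c×3.33 term appears on both sides and cancels. Collect the known terms of each column as K = Σ(ρt)_known − 3.33 × (depth of known layers): K_A = 96250.04 − 3.33×37840 = −29757.16; K_B = 0 − 3.33×(3670 + 0) = −12221.1.
Balance: K_A = K_B − x×(3.33 − 2.86), so x = (K_B − K_A)/(3.33 − 2.86) = 17536.1/0.47 = 37300 m.

37300 m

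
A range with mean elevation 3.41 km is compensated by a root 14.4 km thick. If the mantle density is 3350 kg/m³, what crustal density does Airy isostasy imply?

ρ_c h = (ρ_m − ρ_c) r → ρ_c (h + r) = ρ_m r → ρ_c = ρ_m r / (h + r).
ρ_c = 3350 × 14.4 km / (3.41 km + 14.4 km) = 2710 kg/m³.

2710 kg/m³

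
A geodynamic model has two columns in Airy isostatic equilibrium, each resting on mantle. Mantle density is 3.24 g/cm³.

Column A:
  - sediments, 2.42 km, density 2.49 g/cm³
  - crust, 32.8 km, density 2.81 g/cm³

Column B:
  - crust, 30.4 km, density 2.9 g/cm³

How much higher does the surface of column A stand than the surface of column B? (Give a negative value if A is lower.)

1.72 km

For any compensation level in the mantle, the mantle terms cancel and isostasy reduces to e = (Σt_A − Σt_B) − (Σ(ρt)_A − Σ(ρt)_B) / ρ_m.
Σt_A = 35.22 km; Σt_B = 30.4 km; Σ(ρt)_A = 98.1938; Σ(ρt)_B = 88.16 (in km·g/cm³).
e = (35.22 − 30.4) − (98.1938 − 88.16) / 3.24 = 1.72 km.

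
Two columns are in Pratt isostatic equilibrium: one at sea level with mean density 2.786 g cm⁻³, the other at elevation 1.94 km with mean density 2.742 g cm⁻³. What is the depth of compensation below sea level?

121 km

ρ_ref D = ρ (D + h) → D (ρ_ref − ρ) = ρ h.
D = ρ h/(ρ_ref − ρ) = 2.742 × 1.94 km/(2.786 − 2.742) = 121 km.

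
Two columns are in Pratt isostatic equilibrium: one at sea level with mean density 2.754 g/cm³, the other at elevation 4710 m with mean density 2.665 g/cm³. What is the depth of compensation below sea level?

ρ_ref D = ρ (D + h) → D (ρ_ref − ρ) = ρ h.
D = ρ h/(ρ_ref − ρ) = 2.665 × 4710 m/(2.754 − 2.665) = 141000 m.

141000 m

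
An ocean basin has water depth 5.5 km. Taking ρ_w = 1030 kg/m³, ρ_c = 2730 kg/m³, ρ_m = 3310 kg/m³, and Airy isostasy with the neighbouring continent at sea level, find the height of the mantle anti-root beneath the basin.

16.1 km

Isostatic balance requires: replacing crust with seawater at the top is compensated by replacing crust with mantle at the base: d (ρ_c − ρ_w) = a (ρ_m − ρ_c).
a = d (ρ_c − ρ_w)/(ρ_m − ρ_c) = 5.5 km × 1700/580 = 16.1 km.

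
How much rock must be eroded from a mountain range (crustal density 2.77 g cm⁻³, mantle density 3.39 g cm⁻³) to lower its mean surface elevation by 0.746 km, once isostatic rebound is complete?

Net drop Δ = e − u = e − e ρ_c/ρ_m = e (ρ_m − ρ_c)/ρ_m.
e = Δ ρ_m/(ρ_m − ρ_c) = 0.746 km × 3.39/0.62 = 4.08 km.

4.08 km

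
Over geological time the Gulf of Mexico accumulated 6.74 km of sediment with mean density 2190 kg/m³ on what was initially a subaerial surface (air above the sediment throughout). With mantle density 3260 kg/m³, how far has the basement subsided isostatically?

Subaerial load: s = t ρ_sed / ρ_m = 6.74 km × 2190/3260 = 4.53 km.

4.53 km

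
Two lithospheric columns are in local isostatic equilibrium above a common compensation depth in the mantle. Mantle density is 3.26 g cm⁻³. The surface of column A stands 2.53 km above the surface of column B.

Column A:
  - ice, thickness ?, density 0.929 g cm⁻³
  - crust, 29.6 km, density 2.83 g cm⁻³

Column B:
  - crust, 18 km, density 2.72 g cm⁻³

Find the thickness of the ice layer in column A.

2.25 km

Take the compensation level at the base of the deeper column (depth z_c below the surface of column A) and equate Σ ρ_i t_i down to z_c; mantle fills any gap and the z_c terms cancel.
Column A: x×0.929 + 29.6×2.83 + (z_c − 29.6 − x)×3.26
Column B: 2.53×0 + 18×2.72 + (z_c − 2.53 − 18)×3.26
The z_c×3.26 term appears on both sides and cancels. Collect the known terms of each column as K = Σ(ρt)_known − 3.26 × (depth of known layers): K_A = 83.768 − 3.26×29.6 = −12.728; K_B = 48.96 − 3.26×(2.53 + 18) = −17.9678.
Balance: K_A − x×(3.26 − 0.929) = K_B, so x = (K_A − K_B)/(3.26 − 0.929) = 5.2398/2.331 = 2.25 km.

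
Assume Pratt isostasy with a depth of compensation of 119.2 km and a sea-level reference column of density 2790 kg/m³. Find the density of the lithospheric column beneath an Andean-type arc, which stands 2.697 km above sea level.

2730 kg/m³

Pratt balance: ρ_ref D = ρ (D + h).
ρ = ρ_ref D/(D + h) = 2790 × 119.2 km/(119.2 km + 2.697 km) = 2730 kg/m³.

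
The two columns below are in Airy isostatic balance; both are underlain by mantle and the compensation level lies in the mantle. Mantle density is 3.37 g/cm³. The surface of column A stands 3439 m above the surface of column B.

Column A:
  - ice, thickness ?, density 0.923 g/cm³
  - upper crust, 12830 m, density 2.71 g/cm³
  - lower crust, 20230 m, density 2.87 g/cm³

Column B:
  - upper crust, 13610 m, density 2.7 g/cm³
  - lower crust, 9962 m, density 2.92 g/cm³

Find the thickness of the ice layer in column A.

2700 m

Take the compensation level at the base of the deeper column (depth z_c below the surface of column A) and equate Σ ρ_i t_i down to z_c; mantle fills any gap and the z_c terms cancel.
Column A: x×0.923 + 12830×2.71 + 20230×2.87 + (z_c − 33060 − x)×3.37
Column B: 3439×0 + 13610×2.7 + 9962×2.92 + (z_c − 3439 − 23572)×3.37
The z_c×3.37 term appears on both sides and cancels. Collect the known terms of each column as K = Σ(ρt)_known − 3.37 × (depth of known layers): K_A = 92829.4 − 3.37×33060 = −18582.8; K_B = 65836.04 − 3.37×(3439 + 23572) = −25191.03.
Balance: K_A − x×(3.37 − 0.923) = K_B, so x = (K_A − K_B)/(3.37 − 0.923) = 6608.23/2.447 = 2700 m.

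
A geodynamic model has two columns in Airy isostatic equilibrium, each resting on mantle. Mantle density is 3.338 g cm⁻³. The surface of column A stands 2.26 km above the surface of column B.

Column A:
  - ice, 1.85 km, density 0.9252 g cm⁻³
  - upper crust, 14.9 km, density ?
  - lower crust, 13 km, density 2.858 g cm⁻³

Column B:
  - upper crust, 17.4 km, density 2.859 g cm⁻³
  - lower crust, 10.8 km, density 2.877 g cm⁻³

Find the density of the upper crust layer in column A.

2.66 g cm⁻³

Take the compensation level at the base of the deeper column (depth z_c below the surface of column A) and equate Σ ρ_i t_i down to z_c; mantle fills any gap and the z_c terms cancel.
Column A: 1.85×0.9252 + 14.9×ρ + 13×2.858 + (z_c − 29.75)×3.338
Column B: 2.26×0 + 17.4×2.859 + 10.8×2.877 + (z_c − 2.26 − 28.2)×3.338
The z_c×3.338 term appears on both sides and cancels. Collect the known terms of each column as K = Σ(ρt)_known − 3.338 × (depth of known layers): K_A = 38.86562 − 3.338×29.75 = −60.43988; K_B = 80.8182 − 3.338×(2.26 + 28.2) = −20.85728.
Balance: K_A + 14.9×ρ = K_B, so ρ = (K_B − K_A)/14.9 = 39.5826/14.9 = 2.66 g cm⁻³.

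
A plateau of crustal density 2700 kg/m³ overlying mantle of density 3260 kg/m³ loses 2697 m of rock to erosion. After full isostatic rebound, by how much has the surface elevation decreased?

Rebound u = e ρ_c/ρ_m = 2697 m × 2700/3260 = 2234 m.
Net surface drop = e − u = 2697 m − 2234 m = e (ρ_m − ρ_c)/ρ_m = 463 m.

463 m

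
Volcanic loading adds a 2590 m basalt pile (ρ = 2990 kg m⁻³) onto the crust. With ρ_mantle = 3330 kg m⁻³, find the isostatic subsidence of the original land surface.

2330 m

Subaerial loading: s = t ρ_load / ρ_m.
s = 2590 m × 2990/3330 = 2330 m.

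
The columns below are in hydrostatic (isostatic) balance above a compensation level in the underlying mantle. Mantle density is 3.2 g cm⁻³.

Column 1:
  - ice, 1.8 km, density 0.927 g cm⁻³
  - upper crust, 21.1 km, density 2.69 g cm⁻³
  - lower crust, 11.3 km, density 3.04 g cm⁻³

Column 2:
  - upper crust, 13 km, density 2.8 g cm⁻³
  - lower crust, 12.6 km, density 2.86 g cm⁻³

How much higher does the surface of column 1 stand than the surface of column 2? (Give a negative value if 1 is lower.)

For any compensation level in the mantle, the mantle terms cancel and isostasy reduces to e = (Σt_1 − Σt_2) − (Σ(ρt)_1 − Σ(ρt)_2) / ρ_m.
Σt_1 = 34.2 km; Σt_2 = 25.6 km; Σ(ρt)_1 = 92.7796; Σ(ρt)_2 = 72.436 (in km·g cm⁻³).
e = (34.2 − 25.6) − (92.7796 − 72.436) / 3.2 = 2.24 km.

2.24 km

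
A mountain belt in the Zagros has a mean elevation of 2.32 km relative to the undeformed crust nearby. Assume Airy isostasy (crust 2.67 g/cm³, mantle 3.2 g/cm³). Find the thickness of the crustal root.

11.7 km

In Airy isostatic equilibrium: the weight of the topography is balanced by the buoyancy of the root, ρ_c h = (ρ_m − ρ_c) r.
r = h · ρ_c / (ρ_m − ρ_c) = 2.32 km × 2.67 / (3.2 − 2.67) = 11.7 km.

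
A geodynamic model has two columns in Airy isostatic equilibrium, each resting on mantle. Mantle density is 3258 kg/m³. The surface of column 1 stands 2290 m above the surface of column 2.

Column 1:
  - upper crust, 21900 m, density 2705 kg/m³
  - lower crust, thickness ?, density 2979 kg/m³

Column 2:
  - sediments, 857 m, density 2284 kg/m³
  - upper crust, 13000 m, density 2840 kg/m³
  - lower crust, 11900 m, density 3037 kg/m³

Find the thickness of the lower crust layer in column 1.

Take the compensation level at the base of the deeper column (depth z_c below the surface of column 1) and equate Σ ρ_i t_i down to z_c; mantle fills any gap and the z_c terms cancel.
Column 1: 21900×2705 + x×2979 + (z_c − 21900 − x)×3258
Column 2: 2290×0 + 857×2284 + 13000×2840 + 11900×3037 + (z_c − 2290 − 25757)×3258
The z_c×3258 term appears on both sides and cancels. Collect the known terms of each column as K = Σ(ρt)_known − 3258 × (depth of known layers): K_1 = 59239500 − 3258×21900 = −12110700; K_2 = 75017688 − 3258×(2290 + 25757) = −16359438.
Balance: K_1 − x×(3258 − 2979) = K_2, so x = (K_1 − K_2)/(3258 − 2979) = 4248740/279 = 15200 m.

15200 m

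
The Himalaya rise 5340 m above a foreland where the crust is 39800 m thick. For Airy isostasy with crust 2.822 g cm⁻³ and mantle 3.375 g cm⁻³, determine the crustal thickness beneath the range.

Root depth r = h ρ_c / (ρ_m − ρ_c) = 5340 m × 2.822 / 0.553 = 27250 m.
Total thickness = T + h + r = 39800 m + 5340 m + 27250 m = 72400 m.

72400 m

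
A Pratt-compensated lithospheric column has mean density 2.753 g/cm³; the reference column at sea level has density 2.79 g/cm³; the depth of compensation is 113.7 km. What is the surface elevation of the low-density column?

1.53 km

ρ_ref D = ρ (D + h) → h = D (ρ_ref − ρ)/ρ.
h = 113.7 km × (2.79 − 2.753)/2.753 = 1.53 km.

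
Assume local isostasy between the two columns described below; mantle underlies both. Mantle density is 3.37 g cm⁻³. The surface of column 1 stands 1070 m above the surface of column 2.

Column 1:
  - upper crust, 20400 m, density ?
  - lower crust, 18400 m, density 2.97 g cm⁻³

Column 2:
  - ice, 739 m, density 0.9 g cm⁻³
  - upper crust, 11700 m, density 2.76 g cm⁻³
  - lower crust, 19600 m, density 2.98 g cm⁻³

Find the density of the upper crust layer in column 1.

Take the compensation level at the base of the deeper column (depth z_c below the surface of column 1) and equate Σ ρ_i t_i down to z_c; mantle fills any gap and the z_c terms cancel.
Column 1: 20400×ρ + 18400×2.97 + (z_c − 38800)×3.37
Column 2: 1070×0 + 739×0.9 + 11700×2.76 + 19600×2.98 + (z_c − 1070 − 32039)×3.37
The z_c×3.37 term appears on both sides and cancels. Collect the known terms of each column as K = Σ(ρt)_known − 3.37 × (depth of known layers): K_1 = 54648 − 3.37×38800 = −76108; K_2 = 91365.1 − 3.37×(1070 + 32039) = −20212.23.
Balance: K_1 + 20400×ρ = K_2, so ρ = (K_2 − K_1)/20400 = 55895.8/20400 = 2.74 g cm⁻³.

2.74 g cm⁻³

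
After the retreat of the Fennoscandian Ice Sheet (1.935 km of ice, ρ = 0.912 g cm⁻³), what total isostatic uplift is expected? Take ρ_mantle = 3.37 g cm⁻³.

0.524 km

Removing the load lets mantle flow back in; uplift u satisfies ρ_ice t = ρ_m u.
u = t ρ_ice/ρ_m = 1.935 km × 0.912/3.37 = 0.524 km.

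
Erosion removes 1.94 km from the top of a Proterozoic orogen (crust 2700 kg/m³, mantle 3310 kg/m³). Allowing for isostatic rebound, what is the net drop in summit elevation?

Rebound u = e ρ_c/ρ_m = 1.94 km × 2700/3310 = 1.582 km.
Net surface drop = e − u = 1.94 km − 1.582 km = e (ρ_m − ρ_c)/ρ_m = 0.358 km.

0.358 km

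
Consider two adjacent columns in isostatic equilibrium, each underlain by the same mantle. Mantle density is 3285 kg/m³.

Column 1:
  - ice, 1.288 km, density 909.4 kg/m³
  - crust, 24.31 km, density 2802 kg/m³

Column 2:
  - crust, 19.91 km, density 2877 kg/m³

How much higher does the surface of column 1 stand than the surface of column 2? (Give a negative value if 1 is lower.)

2.03 km

For any compensation level in the mantle, the mantle terms cancel and isostasy reduces to e = (Σt_1 − Σt_2) − (Σ(ρt)_1 − Σ(ρt)_2) / ρ_m.
Σt_1 = 25.598 km; Σt_2 = 19.91 km; Σ(ρt)_1 = 69287.9272; Σ(ρt)_2 = 57281.07 (in km·kg/m³).
e = (25.598 − 19.91) − (69287.9272 − 57281.07) / 3285 = 2.03 km.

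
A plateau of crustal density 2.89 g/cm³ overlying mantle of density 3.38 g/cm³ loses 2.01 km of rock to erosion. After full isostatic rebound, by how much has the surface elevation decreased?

Rebound u = e ρ_c/ρ_m = 2.01 km × 2.89/3.38 = 1.719 km.
Net surface drop = e − u = 2.01 km − 1.719 km = e (ρ_m − ρ_c)/ρ_m = 0.291 km.

0.291 km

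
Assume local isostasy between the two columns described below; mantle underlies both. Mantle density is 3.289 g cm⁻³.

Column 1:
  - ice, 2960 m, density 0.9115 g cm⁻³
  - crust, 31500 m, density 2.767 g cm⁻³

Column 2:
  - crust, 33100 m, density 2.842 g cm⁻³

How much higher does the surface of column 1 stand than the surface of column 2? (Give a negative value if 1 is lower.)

2640 m

For any compensation level in the mantle, the mantle terms cancel and isostasy reduces to e = (Σt_1 − Σt_2) − (Σ(ρt)_1 − Σ(ρt)_2) / ρ_m.
Σt_1 = 34460 m; Σt_2 = 33100 m; Σ(ρt)_1 = 89858.54; Σ(ρt)_2 = 94070.2 (in m·g cm⁻³).
e = (34460 − 33100) − (89858.54 − 94070.2) / 3.289 = 2640 m.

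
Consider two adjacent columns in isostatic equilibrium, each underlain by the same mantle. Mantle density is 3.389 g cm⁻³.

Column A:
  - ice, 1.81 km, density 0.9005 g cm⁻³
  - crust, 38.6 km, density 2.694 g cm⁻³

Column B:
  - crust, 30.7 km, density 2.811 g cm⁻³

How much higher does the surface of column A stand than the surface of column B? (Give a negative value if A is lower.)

4.01 km

For any compensation level in the mantle, the mantle terms cancel and isostasy reduces to e = (Σt_A − Σt_B) − (Σ(ρt)_A − Σ(ρt)_B) / ρ_m.
Σt_A = 40.41 km; Σt_B = 30.7 km; Σ(ρt)_A = 105.618305; Σ(ρt)_B = 86.2977 (in km·g cm⁻³).
e = (40.41 − 30.7) − (105.618305 − 86.2977) / 3.389 = 4.01 km.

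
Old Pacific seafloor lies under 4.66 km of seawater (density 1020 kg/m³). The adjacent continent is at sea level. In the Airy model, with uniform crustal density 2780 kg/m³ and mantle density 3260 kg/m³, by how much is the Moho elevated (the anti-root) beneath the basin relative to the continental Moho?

For local isostatic compensation: replacing crust with seawater at the top is compensated by replacing crust with mantle at the base: d (ρ_c − ρ_w) = a (ρ_m − ρ_c).
a = d (ρ_c − ρ_w)/(ρ_m − ρ_c) = 4.66 km × 1760/480 = 17.1 km.

17.1 km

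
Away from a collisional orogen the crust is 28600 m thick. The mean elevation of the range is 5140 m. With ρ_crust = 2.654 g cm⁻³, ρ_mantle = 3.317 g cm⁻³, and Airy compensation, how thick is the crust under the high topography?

Root depth r = h ρ_c / (ρ_m − ρ_c) = 5140 m × 2.654 / 0.663 = 20580 m.
Total thickness = T + h + r = 28600 m + 5140 m + 20580 m = 54300 m.

54300 m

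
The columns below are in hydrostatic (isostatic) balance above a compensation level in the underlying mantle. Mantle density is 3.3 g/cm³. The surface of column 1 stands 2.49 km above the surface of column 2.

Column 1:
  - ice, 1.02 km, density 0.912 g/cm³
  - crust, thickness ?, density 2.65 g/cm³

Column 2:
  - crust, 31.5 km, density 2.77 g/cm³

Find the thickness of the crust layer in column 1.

Take the compensation level at the base of the deeper column (depth z_c below the surface of column 1) and equate Σ ρ_i t_i down to z_c; mantle fills any gap and the z_c terms cancel.
Column 1: 1.02×0.912 + x×2.65 + (z_c − 1.02 − x)×3.3
Column 2: 2.49×0 + 31.5×2.77 + (z_c − 2.49 − 31.5)×3.3
The z_c×3.3 term appears on both sides and cancels. Collect the known terms of each column as K = Σ(ρt)_known − 3.3 × (depth of known layers): K_1 = 0.93024 − 3.3×1.02 = −2.43576; K_2 = 87.255 − 3.3×(2.49 + 31.5) = −24.912.
Balance: K_1 − x×(3.3 − 2.65) = K_2, so x = (K_1 − K_2)/(3.3 − 2.65) = 22.4762/0.65 = 34.6 km.

34.6 km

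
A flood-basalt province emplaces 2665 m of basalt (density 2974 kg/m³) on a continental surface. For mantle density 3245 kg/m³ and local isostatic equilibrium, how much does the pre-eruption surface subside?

Subaerial loading: s = t ρ_load / ρ_m.
s = 2665 m × 2974/3245 = 2440 m.

2440 m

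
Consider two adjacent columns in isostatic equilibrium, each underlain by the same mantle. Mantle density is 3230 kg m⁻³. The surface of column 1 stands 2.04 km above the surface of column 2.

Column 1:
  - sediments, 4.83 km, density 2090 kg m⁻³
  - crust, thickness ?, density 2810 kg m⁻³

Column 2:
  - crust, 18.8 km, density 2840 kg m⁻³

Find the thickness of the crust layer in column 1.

Take the compensation level at the base of the deeper column (depth z_c below the surface of column 1) and equate Σ ρ_i t_i down to z_c; mantle fills any gap and the z_c terms cancel.
Column 1: 4.83×2090 + x×2810 + (z_c − 4.83 − x)×3230
Column 2: 2.04×0 + 18.8×2840 + (z_c − 2.04 − 18.8)×3230
The z_c×3230 term appears on both sides and cancels. Collect the known terms of each column as K = Σ(ρt)_known − 3230 × (depth of known layers): K_1 = 10094.7 − 3230×4.83 = −5506.2; K_2 = 53392 − 3230×(2.04 + 18.8) = −13921.2.
Balance: K_1 − x×(3230 − 2810) = K_2, so x = (K_1 − K_2)/(3230 − 2810) = 8415/420 = 20 km.

20 km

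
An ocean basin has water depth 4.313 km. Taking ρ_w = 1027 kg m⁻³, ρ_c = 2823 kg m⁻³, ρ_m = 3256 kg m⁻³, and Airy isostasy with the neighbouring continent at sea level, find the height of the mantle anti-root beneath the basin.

By Archimedes' principle applied to the lithosphere: replacing crust with seawater at the top is compensated by replacing crust with mantle at the base: d (ρ_c − ρ_w) = a (ρ_m − ρ_c).
a = d (ρ_c − ρ_w)/(ρ_m − ρ_c) = 4.313 km × 1796/433 = 17.9 km.

17.9 km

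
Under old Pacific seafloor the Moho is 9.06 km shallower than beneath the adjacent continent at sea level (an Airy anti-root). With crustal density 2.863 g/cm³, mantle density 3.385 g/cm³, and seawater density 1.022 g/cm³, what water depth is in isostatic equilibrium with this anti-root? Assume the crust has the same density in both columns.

Replacing a thickness d of crust by seawater at the top must be balanced by replacing crust with mantle at the base: d (ρ_c − ρ_w) = a (ρ_m − ρ_c).
d = a (ρ_m − ρ_c)/(ρ_c − ρ_w) = 9.06 km × 0.522/1.841 = 2.57 km.

2.57 km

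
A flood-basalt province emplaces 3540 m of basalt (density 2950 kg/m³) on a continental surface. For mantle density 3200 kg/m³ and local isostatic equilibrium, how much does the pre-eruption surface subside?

Subaerial loading: s = t ρ_load / ρ_m.
s = 3540 m × 2950/3200 = 3260 m.

3260 m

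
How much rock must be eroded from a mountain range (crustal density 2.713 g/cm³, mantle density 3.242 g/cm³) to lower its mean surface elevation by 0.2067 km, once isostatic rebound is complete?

Net drop Δ = e − u = e − e ρ_c/ρ_m = e (ρ_m − ρ_c)/ρ_m.
e = Δ ρ_m/(ρ_m − ρ_c) = 0.2067 km × 3.242/0.529 = 1.27 km.

1.27 km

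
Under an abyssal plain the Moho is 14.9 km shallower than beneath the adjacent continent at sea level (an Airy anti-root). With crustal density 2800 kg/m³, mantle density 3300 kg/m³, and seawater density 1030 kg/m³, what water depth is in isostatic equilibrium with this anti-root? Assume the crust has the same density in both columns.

Replacing a thickness d of crust by seawater at the top must be balanced by replacing crust with mantle at the base: d (ρ_c − ρ_w) = a (ρ_m − ρ_c).
d = a (ρ_m − ρ_c)/(ρ_c − ρ_w) = 14.9 km × 500/1770 = 4.21 km.

4.21 km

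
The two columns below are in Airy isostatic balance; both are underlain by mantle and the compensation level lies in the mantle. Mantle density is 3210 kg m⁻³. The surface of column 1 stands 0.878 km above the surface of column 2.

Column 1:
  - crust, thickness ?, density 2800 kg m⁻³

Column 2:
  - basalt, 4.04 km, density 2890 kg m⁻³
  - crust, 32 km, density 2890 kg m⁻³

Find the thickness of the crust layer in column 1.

Take the compensation level at the base of the deeper column (depth z_c below the surface of column 1) and equate Σ ρ_i t_i down to z_c; mantle fills any gap and the z_c terms cancel.
Column 1: x×2800 + (z_c − 0 − x)×3210
Column 2: 0.878×0 + 4.04×2890 + 32×2890 + (z_c − 0.878 − 36.04)×3210
The z_c×3210 term appears on both sides and cancels. Collect the known terms of each column as K = Σ(ρt)_known − 3210 × (depth of known layers): K_1 = 0 − 3210×0 = 0; K_2 = 104155.6 − 3210×(0.878 + 36.04) = −14351.18.
Balance: K_1 − x×(3210 − 2800) = K_2, so x = (K_1 − K_2)/(3210 − 2800) = 14351.2/410 = 35 km.

35 km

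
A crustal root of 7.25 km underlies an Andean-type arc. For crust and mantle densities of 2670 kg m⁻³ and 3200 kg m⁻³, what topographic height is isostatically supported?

1.44 km

Equating mass per unit area of the two columns: ρ_c h = (ρ_m − ρ_c) r.
h = r (ρ_m − ρ_c) / ρ_c = 7.25 km × (3200 − 2670) / 2670 = 1.44 km.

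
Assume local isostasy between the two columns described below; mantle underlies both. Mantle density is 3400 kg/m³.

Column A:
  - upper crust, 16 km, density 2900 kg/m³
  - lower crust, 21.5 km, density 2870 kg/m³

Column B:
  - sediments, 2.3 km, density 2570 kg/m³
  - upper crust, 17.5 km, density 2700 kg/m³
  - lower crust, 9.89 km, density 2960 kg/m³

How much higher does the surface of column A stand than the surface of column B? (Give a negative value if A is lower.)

For any compensation level in the mantle, the mantle terms cancel and isostasy reduces to e = (Σt_A − Σt_B) − (Σ(ρt)_A − Σ(ρt)_B) / ρ_m.
Σt_A = 37.5 km; Σt_B = 29.69 km; Σ(ρt)_A = 108105; Σ(ρt)_B = 82435.4 (in km·kg/m³).
e = (37.5 − 29.69) − (108105 − 82435.4) / 3400 = 0.26 km.

0.26 km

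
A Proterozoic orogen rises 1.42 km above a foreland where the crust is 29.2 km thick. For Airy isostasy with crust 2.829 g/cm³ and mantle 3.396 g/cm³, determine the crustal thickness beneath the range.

37.7 km

Root depth r = h ρ_c / (ρ_m − ρ_c) = 1.42 km × 2.829 / 0.567 = 7.085 km.
Total thickness = T + h + r = 29.2 km + 1.42 km + 7.085 km = 37.7 km.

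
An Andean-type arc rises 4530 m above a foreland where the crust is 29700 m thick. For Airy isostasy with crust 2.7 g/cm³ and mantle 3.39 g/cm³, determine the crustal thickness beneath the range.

Root depth r = h ρ_c / (ρ_m − ρ_c) = 4530 m × 2.7 / 0.69 = 17730 m.
Total thickness = T + h + r = 29700 m + 4530 m + 17730 m = 52000 m.

52000 m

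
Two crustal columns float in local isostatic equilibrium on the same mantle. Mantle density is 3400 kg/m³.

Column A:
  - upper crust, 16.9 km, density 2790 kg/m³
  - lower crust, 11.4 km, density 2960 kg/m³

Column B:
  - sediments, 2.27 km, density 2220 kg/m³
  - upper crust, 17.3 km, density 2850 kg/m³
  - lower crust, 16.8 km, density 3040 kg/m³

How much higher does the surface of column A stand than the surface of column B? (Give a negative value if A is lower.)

For any compensation level in the mantle, the mantle terms cancel and isostasy reduces to e = (Σt_A − Σt_B) − (Σ(ρt)_A − Σ(ρt)_B) / ρ_m.
Σt_A = 28.3 km; Σt_B = 36.37 km; Σ(ρt)_A = 80895; Σ(ρt)_B = 105416.4 (in km·kg/m³).
e = (28.3 − 36.37) − (80895 − 105416.4) / 3400 = −0.858 km.

−0.858 km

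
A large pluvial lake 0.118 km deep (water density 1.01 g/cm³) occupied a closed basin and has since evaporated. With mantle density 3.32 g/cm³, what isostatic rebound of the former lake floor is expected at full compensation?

u = d ρ_w/ρ_m = 0.118 km × 1.01/3.32 = 0.0359 km.

0.0359 km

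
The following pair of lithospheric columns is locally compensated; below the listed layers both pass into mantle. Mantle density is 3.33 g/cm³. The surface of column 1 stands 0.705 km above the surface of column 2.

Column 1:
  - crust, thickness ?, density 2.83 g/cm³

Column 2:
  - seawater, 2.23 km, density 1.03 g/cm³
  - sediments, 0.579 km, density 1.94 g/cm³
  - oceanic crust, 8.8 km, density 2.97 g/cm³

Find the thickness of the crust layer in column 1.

22.9 km

Take the compensation level at the base of the deeper column (depth z_c below the surface of column 1) and equate Σ ρ_i t_i down to z_c; mantle fills any gap and the z_c terms cancel.
Column 1: x×2.83 + (z_c − 0 − x)×3.33
Column 2: 0.705×0 + 2.23×1.03 + 0.579×1.94 + 8.8×2.97 + (z_c − 0.705 − 11.609)×3.33
The z_c×3.33 term appears on both sides and cancels. Collect the known terms of each column as K = Σ(ρt)_known − 3.33 × (depth of known layers): K_1 = 0 − 3.33×0 = 0; K_2 = 29.55616 − 3.33×(0.705 + 11.609) = −11.44946.
Balance: K_1 − x×(3.33 − 2.83) = K_2, so x = (K_1 − K_2)/(3.33 − 2.83) = 11.4495/0.5 = 22.9 km.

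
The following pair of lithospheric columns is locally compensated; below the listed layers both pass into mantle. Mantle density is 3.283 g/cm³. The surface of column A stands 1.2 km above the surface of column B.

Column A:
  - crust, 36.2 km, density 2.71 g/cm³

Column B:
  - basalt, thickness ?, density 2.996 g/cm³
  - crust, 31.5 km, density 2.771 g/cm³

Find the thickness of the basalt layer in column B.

Take the compensation level at the base of the deeper column (depth z_c below the surface of column A) and equate Σ ρ_i t_i down to z_c; mantle fills any gap and the z_c terms cancel.
Column A: 36.2×2.71 + (z_c − 36.2)×3.283
Column B: 1.2×0 + x×2.996 + 31.5×2.771 + (z_c − 1.2 − 31.5 − x)×3.283
The z_c×3.283 term appears on both sides and cancels. Collect the known terms of each column as K = Σ(ρt)_known − 3.283 × (depth of known layers): K_A = 98.102 − 3.283×36.2 = −20.7426; K_B = 87.2865 − 3.283×(1.2 + 31.5) = −20.0676.
Balance: K_A = K_B − x×(3.283 − 2.996), so x = (K_B − K_A)/(3.283 − 2.996) = 0.675/0.287 = 2.35 km.

2.35 km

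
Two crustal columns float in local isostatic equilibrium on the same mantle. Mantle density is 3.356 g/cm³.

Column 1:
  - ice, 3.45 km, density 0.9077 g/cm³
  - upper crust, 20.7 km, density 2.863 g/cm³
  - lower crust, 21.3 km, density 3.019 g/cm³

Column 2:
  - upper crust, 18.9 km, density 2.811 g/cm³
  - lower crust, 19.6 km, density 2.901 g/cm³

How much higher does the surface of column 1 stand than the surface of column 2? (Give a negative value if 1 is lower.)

For any compensation level in the mantle, the mantle terms cancel and isostasy reduces to e = (Σt_1 − Σt_2) − (Σ(ρt)_1 − Σ(ρt)_2) / ρ_m.
Σt_1 = 45.45 km; Σt_2 = 38.5 km; Σ(ρt)_1 = 126.700365; Σ(ρt)_2 = 109.9875 (in km·g/cm³).
e = (45.45 − 38.5) − (126.700365 − 109.9875) / 3.356 = 1.97 km.

1.97 km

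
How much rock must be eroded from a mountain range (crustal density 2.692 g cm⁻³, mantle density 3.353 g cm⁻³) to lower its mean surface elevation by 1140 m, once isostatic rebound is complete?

Net drop Δ = e − u = e − e ρ_c/ρ_m = e (ρ_m − ρ_c)/ρ_m.
e = Δ ρ_m/(ρ_m − ρ_c) = 1140 m × 3.353/0.661 = 5780 m.

5780 m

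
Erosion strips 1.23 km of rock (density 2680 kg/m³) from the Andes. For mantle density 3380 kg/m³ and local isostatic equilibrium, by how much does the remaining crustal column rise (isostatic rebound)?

0.975 km

Unloading: uplift u = e ρ_c/ρ_m = 1.23 km × 2680/3380 = 0.975 km.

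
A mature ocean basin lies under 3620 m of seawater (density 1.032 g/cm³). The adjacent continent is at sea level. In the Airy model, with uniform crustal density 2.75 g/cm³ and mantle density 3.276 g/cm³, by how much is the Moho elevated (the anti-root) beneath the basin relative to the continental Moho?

11800 m

Isostatic balance requires: replacing crust with seawater at the top is compensated by replacing crust with mantle at the base: d (ρ_c − ρ_w) = a (ρ_m − ρ_c).
a = d (ρ_c − ρ_w)/(ρ_m − ρ_c) = 3620 m × 1.718/0.526 = 11800 m.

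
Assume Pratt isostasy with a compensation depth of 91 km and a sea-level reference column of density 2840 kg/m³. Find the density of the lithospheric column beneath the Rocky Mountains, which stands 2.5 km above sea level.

Pratt balance: ρ_ref D = ρ (D + h).
ρ = ρ_ref D/(D + h) = 2840 × 91 km/(91 km + 2.5 km) = 2760 kg/m³.

2760 kg/m³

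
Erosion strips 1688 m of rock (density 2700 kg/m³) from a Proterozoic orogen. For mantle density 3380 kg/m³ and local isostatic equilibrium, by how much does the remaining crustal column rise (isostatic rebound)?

Unloading: uplift u = e ρ_c/ρ_m = 1688 m × 2700/3380 = 1350 m.

1350 m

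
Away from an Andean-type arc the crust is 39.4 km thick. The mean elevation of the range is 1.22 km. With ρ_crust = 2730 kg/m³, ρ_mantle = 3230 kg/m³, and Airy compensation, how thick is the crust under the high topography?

Root depth r = h ρ_c / (ρ_m − ρ_c) = 1.22 km × 2730 / 500 = 6.661 km.
Total thickness = T + h + r = 39.4 km + 1.22 km + 6.661 km = 47.3 km.

47.3 km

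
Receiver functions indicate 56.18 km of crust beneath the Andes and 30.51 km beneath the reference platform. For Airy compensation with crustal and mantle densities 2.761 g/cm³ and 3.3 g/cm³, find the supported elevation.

Excess crust Δ = 56.18 km − 30.51 km = 25.67 km, split between elevation h and root r with h + r = Δ.
Airy balance ρ_c h = (ρ_m − ρ_c) r gives r = h ρ_c/(ρ_m − ρ_c), so h (1 + ρ_c/(ρ_m − ρ_c)) = Δ, i.e. h = Δ (ρ_m − ρ_c)/ρ_m.
h = 25.67 km × 0.539/3.3 = 4.19 km.

4.19 km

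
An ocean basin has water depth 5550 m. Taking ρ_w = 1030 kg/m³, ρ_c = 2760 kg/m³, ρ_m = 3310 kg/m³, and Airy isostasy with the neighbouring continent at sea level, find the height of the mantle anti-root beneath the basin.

For local isostatic compensation: replacing crust with seawater at the top is compensated by replacing crust with mantle at the base: d (ρ_c − ρ_w) = a (ρ_m − ρ_c).
a = d (ρ_c − ρ_w)/(ρ_m − ρ_c) = 5550 m × 1730/550 = 17500 m.

17500 m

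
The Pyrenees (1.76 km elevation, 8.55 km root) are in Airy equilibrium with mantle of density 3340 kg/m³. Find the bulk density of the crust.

2770 kg/m³

ρ_c h = (ρ_m − ρ_c) r → ρ_c (h + r) = ρ_m r → ρ_c = ρ_m r / (h + r).
ρ_c = 3340 × 8.55 km / (1.76 km + 8.55 km) = 2770 kg/m³.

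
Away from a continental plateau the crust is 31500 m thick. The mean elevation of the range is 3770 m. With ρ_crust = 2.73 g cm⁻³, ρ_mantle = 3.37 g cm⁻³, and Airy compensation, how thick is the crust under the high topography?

51400 m

Root depth r = h ρ_c / (ρ_m − ρ_c) = 3770 m × 2.73 / 0.64 = 16080 m.
Total thickness = T + h + r = 31500 m + 3770 m + 16080 m = 51400 m.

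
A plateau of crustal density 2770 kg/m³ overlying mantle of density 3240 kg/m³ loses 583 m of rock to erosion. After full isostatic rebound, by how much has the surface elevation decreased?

84.6 m

Rebound u = e ρ_c/ρ_m = 583 m × 2770/3240 = 498.4 m.
Net surface drop = e − u = 583 m − 498.4 m = e (ρ_m − ρ_c)/ρ_m = 84.6 m.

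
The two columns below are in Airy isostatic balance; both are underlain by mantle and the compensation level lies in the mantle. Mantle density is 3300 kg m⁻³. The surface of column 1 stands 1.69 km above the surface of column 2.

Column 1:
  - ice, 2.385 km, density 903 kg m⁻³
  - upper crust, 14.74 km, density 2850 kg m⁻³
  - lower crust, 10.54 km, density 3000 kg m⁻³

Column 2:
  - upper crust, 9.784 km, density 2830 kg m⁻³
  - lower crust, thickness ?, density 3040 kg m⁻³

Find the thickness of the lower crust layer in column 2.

20.5 km

Take the compensation level at the base of the deeper column (depth z_c below the surface of column 1) and equate Σ ρ_i t_i down to z_c; mantle fills any gap and the z_c terms cancel.
Column 1: 2.385×903 + 14.74×2850 + 10.54×3000 + (z_c − 27.665)×3300
Column 2: 1.69×0 + 9.784×2830 + x×3040 + (z_c − 1.69 − 9.784 − x)×3300
The z_c×3300 term appears on both sides and cancels. Collect the known terms of each column as K = Σ(ρt)_known − 3300 × (depth of known layers): K_1 = 75782.655 − 3300×27.665 = −15511.845; K_2 = 27688.72 − 3300×(1.69 + 9.784) = −10175.48.
Balance: K_1 = K_2 − x×(3300 − 3040), so x = (K_2 − K_1)/(3300 − 3040) = 5336.36/260 = 20.5 km.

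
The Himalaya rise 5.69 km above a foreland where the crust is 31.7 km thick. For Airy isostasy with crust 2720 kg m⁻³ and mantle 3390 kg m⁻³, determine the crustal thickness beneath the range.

Root depth r = h ρ_c / (ρ_m − ρ_c) = 5.69 km × 2720 / 670 = 23.1 km.
Total thickness = T + h + r = 31.7 km + 5.69 km + 23.1 km = 60.5 km.

60.5 km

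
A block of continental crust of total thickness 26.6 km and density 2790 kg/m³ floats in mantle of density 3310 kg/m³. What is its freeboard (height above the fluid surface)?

Floating equilibrium: submerged depth d = t ρ_obj/ρ_fluid = 26.6 km × 2790/3310 = 22.42 km.
Freeboard = t − d = 26.6 km − 22.42 km = 4.18 km.

4.18 km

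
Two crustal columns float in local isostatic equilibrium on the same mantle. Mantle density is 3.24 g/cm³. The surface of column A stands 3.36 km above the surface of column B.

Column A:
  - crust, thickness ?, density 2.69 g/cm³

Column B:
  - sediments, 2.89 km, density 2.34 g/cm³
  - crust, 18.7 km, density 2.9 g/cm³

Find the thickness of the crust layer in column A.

Take the compensation level at the base of the deeper column (depth z_c below the surface of column A) and equate Σ ρ_i t_i down to z_c; mantle fills any gap and the z_c terms cancel.
Column A: x×2.69 + (z_c − 0 − x)×3.24
Column B: 3.36×0 + 2.89×2.34 + 18.7×2.9 + (z_c − 3.36 − 21.59)×3.24
The z_c×3.24 term appears on both sides and cancels. Collect the known terms of each column as K = Σ(ρt)_known − 3.24 × (depth of known layers): K_A = 0 − 3.24×0 = 0; K_B = 60.9926 − 3.24×(3.36 + 21.59) = −19.8454.
Balance: K_A − x×(3.24 − 2.69) = K_B, so x = (K_A − K_B)/(3.24 − 2.69) = 19.8454/0.55 = 36.1 km.

36.1 km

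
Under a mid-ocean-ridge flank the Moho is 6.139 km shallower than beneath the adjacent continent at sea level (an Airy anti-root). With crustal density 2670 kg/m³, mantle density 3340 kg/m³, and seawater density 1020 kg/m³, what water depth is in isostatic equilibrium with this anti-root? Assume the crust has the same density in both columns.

2.49 km

Replacing a thickness d of crust by seawater at the top must be balanced by replacing crust with mantle at the base: d (ρ_c − ρ_w) = a (ρ_m − ρ_c).
d = a (ρ_m − ρ_c)/(ρ_c − ρ_w) = 6.139 km × 670/1650 = 2.49 km.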